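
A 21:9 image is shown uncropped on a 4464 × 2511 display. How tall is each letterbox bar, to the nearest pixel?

299 px

21:9 is wider than 16:9, so it spans the full width.
The image is 4464 × 9/21 ≈ 1913.14 px tall.
Leftover height: 2511 − 1913.14 = 597.86 px → 298.93 each side.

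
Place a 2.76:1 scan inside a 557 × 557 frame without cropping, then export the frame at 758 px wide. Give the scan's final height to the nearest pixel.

Fitted into 557×557, the scan spans the width; its height is 557 / 2.760 ≈ 201.81 px.
Resizing to 758 px wide multiplies everything by 1.3609: 201.81 → 274.64 px.

275 px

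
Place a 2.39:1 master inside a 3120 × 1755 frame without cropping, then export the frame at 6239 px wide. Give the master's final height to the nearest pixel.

Fitted into 3120×1755, the master spans the width; its height is 3120 / 2.390 ≈ 1305.44 px.
Scaling 3120 → 6239 is ×1.9997, so the height becomes 1305.44 × 1.9997 ≈ 2610.46 px.

2610 px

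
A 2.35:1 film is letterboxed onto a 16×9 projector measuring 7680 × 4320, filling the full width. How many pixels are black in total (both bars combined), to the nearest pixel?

8078706 pixels

Content height = 7680 / 2.350 ≈ 3268.0851 px.
Leftover height: 4320 − 3268.0851 = 1051.9149 px.
Bar area = 1051.9149 × 7680 ≈ 8078706 px.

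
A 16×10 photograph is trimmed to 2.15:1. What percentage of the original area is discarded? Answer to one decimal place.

25.6%

Going from 16×10 to 2.15:1 means cutting height while keeping width.
Fraction kept = (1.600)/(2.150) ≈ 74.42%, so 25.58% is lost.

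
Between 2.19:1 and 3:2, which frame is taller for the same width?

3:2

2.19 and 3:2 = 1.5; 2.19 > 1.5. The smaller width-to-height ratio is the taller frame.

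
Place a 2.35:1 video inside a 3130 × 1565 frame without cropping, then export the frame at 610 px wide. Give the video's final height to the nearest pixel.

Fitted into 3130×1565, the video spans the width; its height is 3130 / 2.350 ≈ 1331.91 px.
Resizing to 610 px wide multiplies everything by 0.1949: 1331.91 → 259.57 px.

260 px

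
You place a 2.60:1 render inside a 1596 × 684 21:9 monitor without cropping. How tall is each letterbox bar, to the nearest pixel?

35 px

2.60:1 is wider than 21:9, so it spans the full width.
The render is 1596 / 2.600 ≈ 613.85 px tall.
Black = 684 − 613.85 = 70.15 px, or 35.08 per bar.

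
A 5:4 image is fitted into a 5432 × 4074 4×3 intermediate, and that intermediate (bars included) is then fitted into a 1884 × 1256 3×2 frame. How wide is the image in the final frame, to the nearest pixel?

First fit — 5:4 into 5432×4074 spans the height: 5092.50 × 4074.00.
4×3 in 1884×1256: fills the height, so the intermediate becomes 1674.67 × 1256.00 — a scale of ×0.3083.
So the image's width is 5092.50 × 0.3083 ≈ 1570.00.

1570 px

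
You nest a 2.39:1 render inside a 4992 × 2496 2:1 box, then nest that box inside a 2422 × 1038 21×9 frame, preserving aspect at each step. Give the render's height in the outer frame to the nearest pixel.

2.39:1 in 4992×2496: fills the width, so the render is 4992.00 × 2088.70.
2:1 in 2422×1038: fills the height, so the intermediate becomes 2076.00 × 1038.00 — a scale of ×0.4159.
So the render's height is 2088.70 × 0.4159 ≈ 868.62.

869 px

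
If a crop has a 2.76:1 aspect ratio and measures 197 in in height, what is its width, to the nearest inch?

544 in

At 2.76:1, 197 × 2.760 ≈ 543.72.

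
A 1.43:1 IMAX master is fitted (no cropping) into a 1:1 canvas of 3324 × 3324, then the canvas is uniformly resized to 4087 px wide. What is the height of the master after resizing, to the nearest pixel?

At 3324×3324 the master is width-limited, so height = 3324 / 1.430 ≈ 2324.48 px.
Resizing to 4087 px wide multiplies everything by 1.2295: 2324.48 → 2858.04 px.

2858 px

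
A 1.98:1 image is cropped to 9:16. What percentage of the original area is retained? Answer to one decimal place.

Going from 1.98:1 to 9:16 means cutting width while keeping height.
Fraction kept = (0.562)/(1.980) ≈ 28.41%.

28.4%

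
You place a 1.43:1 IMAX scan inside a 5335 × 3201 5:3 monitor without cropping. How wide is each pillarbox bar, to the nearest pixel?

1.43:1 IMAX is narrower than 5:3, so it spans the full height.
That makes the image 4577.43 px wide (3201 × 1.430).
Leftover width: 5335 − 4577.43 = 757.57 px → 378.79 each side.

379 px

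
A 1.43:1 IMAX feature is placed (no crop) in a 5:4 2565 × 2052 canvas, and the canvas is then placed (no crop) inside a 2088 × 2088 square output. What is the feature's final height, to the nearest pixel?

Inside the 2565×2052 canvas the feature is width-limited at 2565.00 × 1793.71.
Second fit — the 5:4 canvas into 2088×2088 spans the width: 2088.00 × 1670.40 (×0.8140 from 2565×2052).
The feature scales with it: height 1793.71 × 0.8140 ≈ 1460.14.

1460 px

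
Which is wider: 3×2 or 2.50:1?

2.50:1

3×2 = 1.5 and 2.5; 2.5 > 1.5.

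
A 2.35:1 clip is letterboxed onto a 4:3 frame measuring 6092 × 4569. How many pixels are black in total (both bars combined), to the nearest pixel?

12041810 pixels

Since 2.350 > 1.333, the clip is width-limited.
That makes the image 2592.3404 px tall (6092 / 2.350).
Black = 4569 − 2592.3404 = 1976.6596 px.
Across the 6092-px span: 1976.6596 × 6092 ≈ 12041810 px.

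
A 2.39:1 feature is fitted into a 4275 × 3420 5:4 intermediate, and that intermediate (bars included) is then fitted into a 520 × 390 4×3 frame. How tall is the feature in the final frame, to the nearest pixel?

204 px

2.39:1 in 4275×3420: fills the width, so the feature is 4275.00 × 1788.70.
The 5:4 canvas is height-limited in 520×390, giving 487.50 × 390.00; scale factor 0.1140.
Applying the same ×0.1140: 1788.70 → 203.97.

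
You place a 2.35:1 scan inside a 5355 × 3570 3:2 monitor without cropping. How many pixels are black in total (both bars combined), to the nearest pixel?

6914786 pixels

2.35:1 (2.350) > 3:2 (1.500), so the scan fills the width.
Content height = 5355 / 2.350 ≈ 2278.7234 px.
3570 − 2278.7234 = 1291.2766 px of bars.
Bar area = 1291.2766 × 5355 ≈ 6914786 px.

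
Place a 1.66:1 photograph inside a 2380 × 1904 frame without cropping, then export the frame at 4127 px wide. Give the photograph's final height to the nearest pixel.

2486 px

At 2380×1904 the photograph is width-limited, so height = 2380 / 1.660 ≈ 1433.73 px.
The frame scales by 4127/2380 = 1.7340; 1433.73 × 1.7340 ≈ 2486.14 px.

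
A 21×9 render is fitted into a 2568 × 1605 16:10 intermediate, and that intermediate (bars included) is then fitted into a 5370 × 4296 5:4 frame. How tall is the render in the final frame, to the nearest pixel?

2301 px

Inside the 2568×1605 canvas the render is width-limited at 2568.00 × 1100.57.
The 16:10 canvas is width-limited in 5370×4296, giving 5370.00 × 3356.25; scale factor 2.0911.
Applying the same ×2.0911: 1100.57 → 2301.43.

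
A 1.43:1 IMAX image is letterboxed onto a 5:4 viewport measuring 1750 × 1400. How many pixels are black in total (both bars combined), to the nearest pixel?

Since 1.430 > 1.250, the image is width-limited.
The image is 1750 / 1.430 ≈ 1223.7762 px tall.
Leftover height: 1400 − 1223.7762 = 176.2238 px.
Across the 1750-px span: 176.2238 × 1750 ≈ 308392 px.

308392 pixels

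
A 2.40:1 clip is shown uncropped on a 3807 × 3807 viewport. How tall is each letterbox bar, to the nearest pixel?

1110 px

2.40:1 (2.400) > 1:1 (1.000), so the clip fills the width.
That makes the image 1586.25 px tall (3807 / 2.400).
Black = 3807 − 1586.25 = 2220.75 px, or 1110.38 per bar.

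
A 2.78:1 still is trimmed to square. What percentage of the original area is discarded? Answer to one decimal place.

64.0%

The height stays; only width is cut (since square is narrower than 2.78:1).
(1.000)/(2.780) ≈ 0.360 of the area survives, leaving 64.03% discarded.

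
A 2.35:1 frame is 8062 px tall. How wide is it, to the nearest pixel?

18946 px

At 2.35:1, 8062 × 2.350 ≈ 18945.70.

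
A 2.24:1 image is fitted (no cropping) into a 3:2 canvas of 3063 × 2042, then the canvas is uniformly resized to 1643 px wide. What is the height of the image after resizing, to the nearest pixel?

In the 3063×2042 frame the image fills the width: height = 3063 / 2.240 ≈ 1367.41 px.
The frame scales by 1643/3063 = 0.5364; 1367.41 × 0.5364 ≈ 733.48 px.

733 px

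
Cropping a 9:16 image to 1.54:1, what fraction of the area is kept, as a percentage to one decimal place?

36.5%

The width stays; only height is cut (since 1.54:1 is wider than 9:16).
Fraction kept = (0.562)/(1.540) ≈ 36.53%.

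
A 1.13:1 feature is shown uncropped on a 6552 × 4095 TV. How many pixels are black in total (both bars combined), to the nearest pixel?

7881442 pixels

Since 1.130 < 1.600, the feature is height-limited.
That makes the image 4627.3500 px wide (4095 × 1.130).
Leftover width: 6552 − 4627.3500 = 1924.6500 px.
That's 1924.6500 × 4095 ≈ 7881442 black pixels.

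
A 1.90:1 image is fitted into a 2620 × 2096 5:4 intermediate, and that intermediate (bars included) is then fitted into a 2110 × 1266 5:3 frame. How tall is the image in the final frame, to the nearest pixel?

Inside the 2620×2096 canvas the image is width-limited at 2620.00 × 1378.95.
The 5:4 canvas is height-limited in 2110×1266, giving 1582.50 × 1266.00; scale factor 0.6040.
The image scales with it: height 1378.95 × 0.6040 ≈ 832.89.

833 px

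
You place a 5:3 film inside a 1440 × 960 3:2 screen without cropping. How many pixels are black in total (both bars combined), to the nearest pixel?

Since 1.667 > 1.500, the film is width-limited.
The film is 1440 × 3/5 ≈ 864.0000 px tall.
Leftover height: 960 − 864.0000 = 96.0000 px.
Bar area = 96.0000 × 1440 ≈ 138240 px.

138240 pixels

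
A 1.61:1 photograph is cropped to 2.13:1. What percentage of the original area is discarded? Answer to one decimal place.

24.4%

2.13:1 is wider than 1.61:1, so the crop keeps the full width and trims the height.
Area ratio = (1.610)/(2.130) = 75.59%; the remaining 24.41% is cropped out.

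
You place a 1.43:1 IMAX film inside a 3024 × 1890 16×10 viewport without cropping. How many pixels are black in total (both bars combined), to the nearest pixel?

1.43:1 IMAX (1.430) < 16×10 (1.600), so the film fills the height.
Content width = 1890 × 1.430 ≈ 2702.7000 px.
Leftover width: 3024 − 2702.7000 = 321.3000 px.
Bar area = 321.3000 × 1890 ≈ 607257 px.

607257 pixels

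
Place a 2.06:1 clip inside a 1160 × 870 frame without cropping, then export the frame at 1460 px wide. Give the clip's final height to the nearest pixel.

709 px

In the 1160×870 frame the clip fills the width: height = 1160 / 2.060 ≈ 563.11 px.
The frame scales by 1460/1160 = 1.2586; 563.11 × 1.2586 ≈ 708.74 px.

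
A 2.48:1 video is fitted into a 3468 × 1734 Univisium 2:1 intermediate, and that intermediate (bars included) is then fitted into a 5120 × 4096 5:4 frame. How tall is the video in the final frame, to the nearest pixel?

Inside the 3468×1734 canvas the video is width-limited at 3468.00 × 1398.39.
The Univisium 2:1 canvas is width-limited in 5120×4096, giving 5120.00 × 2560.00; scale factor 1.4764.
Applying the same ×1.4764: 1398.39 → 2064.52.

2065 px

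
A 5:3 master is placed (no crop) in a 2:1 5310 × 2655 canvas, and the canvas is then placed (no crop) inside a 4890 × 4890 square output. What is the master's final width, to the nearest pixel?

4075 px

5:3 in 5310×2655: fills the height, so the master is 4425.00 × 2655.00.
2:1 in 4890×4890: fills the width, so the intermediate becomes 4890.00 × 2445.00 — a scale of ×0.9209.
So the master's width is 4425.00 × 0.9209 ≈ 4075.00.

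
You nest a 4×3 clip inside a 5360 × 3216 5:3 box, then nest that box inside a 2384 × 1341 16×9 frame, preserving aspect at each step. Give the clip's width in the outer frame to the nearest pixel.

First fit — 4×3 into 5360×3216 spans the height: 4288.00 × 3216.00.
5:3 in 2384×1341: fills the height, so the intermediate becomes 2235.00 × 1341.00 — a scale of ×0.4170.
The clip scales with it: width 4288.00 × 0.4170 ≈ 1788.00.

1788 px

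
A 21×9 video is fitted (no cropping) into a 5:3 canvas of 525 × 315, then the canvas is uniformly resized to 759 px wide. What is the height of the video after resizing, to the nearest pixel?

At 525×315 the video is width-limited, so height = 525 × 9/21 ≈ 225.00 px.
The frame scales by 759/525 = 1.4457; 225.00 × 1.4457 ≈ 325.29 px.

325 px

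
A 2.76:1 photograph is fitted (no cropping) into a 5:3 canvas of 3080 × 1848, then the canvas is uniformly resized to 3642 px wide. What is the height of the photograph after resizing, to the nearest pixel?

Fitted into 3080×1848, the photograph spans the width; its height is 3080 / 2.760 ≈ 1115.94 px.
The frame scales by 3642/3080 = 1.1825; 1115.94 × 1.1825 ≈ 1319.57 px.

1320 px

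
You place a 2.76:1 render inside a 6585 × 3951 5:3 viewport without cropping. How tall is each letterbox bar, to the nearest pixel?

783 px

2.76:1 (2.760) > 5:3 (1.667), so the render fills the width.
The render is 6585 / 2.760 ≈ 2385.87 px tall.
Leftover height: 3951 − 2385.87 = 1565.13 px → 782.57 each side.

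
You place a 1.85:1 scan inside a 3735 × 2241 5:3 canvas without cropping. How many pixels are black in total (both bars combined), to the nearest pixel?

1.85:1 (1.850) > 5:3 (1.667), so the scan fills the width.
That makes the image 2018.9189 px tall (3735 / 1.850).
Black = 2241 − 2018.9189 = 222.0811 px.
Bar area = 222.0811 × 3735 ≈ 829473 px.

829473 pixels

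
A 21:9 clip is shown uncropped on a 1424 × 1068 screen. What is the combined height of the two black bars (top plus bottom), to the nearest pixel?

21:9 is wider than 4:3, so it spans the full width.
Content height = 1424 × 9/21 ≈ 610.29 px.
1068 − 610.29 = 457.71 px of bars.

458 px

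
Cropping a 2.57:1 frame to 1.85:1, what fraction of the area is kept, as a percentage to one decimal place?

72.0%

Going from 2.57:1 to 1.85:1 means cutting width while keeping height.
(1.850)/(2.570) ≈ 0.720 of the area survives.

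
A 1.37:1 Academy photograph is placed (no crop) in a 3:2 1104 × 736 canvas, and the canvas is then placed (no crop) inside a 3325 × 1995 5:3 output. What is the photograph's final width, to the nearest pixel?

2733 px

First fit — 1.37:1 Academy into 1104×736 spans the height: 1008.32 × 736.00.
The 3:2 canvas is height-limited in 3325×1995, giving 2992.50 × 1995.00; scale factor 2.7106.
The photograph scales with it: width 1008.32 × 2.7106 ≈ 2733.15.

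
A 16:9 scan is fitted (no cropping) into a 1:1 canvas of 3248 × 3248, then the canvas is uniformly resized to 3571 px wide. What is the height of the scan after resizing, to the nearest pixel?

Fitted into 3248×3248, the scan spans the width; its height is 3248 × 9/16 ≈ 1827.00 px.
Resizing to 3571 px wide multiplies everything by 1.0994: 1827.00 → 2008.69 px.

2009 px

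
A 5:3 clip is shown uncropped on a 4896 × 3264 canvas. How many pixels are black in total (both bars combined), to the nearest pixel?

5:3 is wider than 3×2, so it spans the full width.
That makes the image 2937.6000 px tall (4896 × 3/5).
Leftover height: 3264 − 2937.6000 = 326.4000 px.
Bar area = 326.4000 × 4896 ≈ 1598054 px.

1598054 pixels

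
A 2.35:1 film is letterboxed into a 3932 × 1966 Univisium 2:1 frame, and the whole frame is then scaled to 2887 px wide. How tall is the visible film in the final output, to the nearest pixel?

At 3932×1966 the film is width-limited, so height = 3932 / 2.350 ≈ 1673.19 px.
Scaling 3932 → 2887 is ×0.7342, so the height becomes 1673.19 × 0.7342 ≈ 1228.51 px.

1229 px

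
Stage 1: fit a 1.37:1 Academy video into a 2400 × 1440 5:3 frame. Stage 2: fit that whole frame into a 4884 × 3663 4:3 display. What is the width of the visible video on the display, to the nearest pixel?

4015 px

Inside the 2400×1440 canvas the video is height-limited at 1972.80 × 1440.00.
The 5:3 canvas is width-limited in 4884×3663, giving 4884.00 × 2930.40; scale factor 2.0350.
Applying the same ×2.0350: 1972.80 → 4014.65.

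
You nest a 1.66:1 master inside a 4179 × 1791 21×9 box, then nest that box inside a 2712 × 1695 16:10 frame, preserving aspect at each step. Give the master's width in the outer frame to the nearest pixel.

1929 px

1.66:1 in 4179×1791: fills the height, so the master is 2973.06 × 1791.00.
Second fit — the 21×9 canvas into 2712×1695 spans the width: 2712.00 × 1162.29 (×0.6490 from 4179×1791).
So the master's width is 2973.06 × 0.6490 ≈ 1929.39.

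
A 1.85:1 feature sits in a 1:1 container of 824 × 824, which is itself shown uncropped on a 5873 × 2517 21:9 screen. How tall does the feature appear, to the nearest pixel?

First fit — 1.85:1 into 824×824 spans the width: 824.00 × 445.41.
Second fit — the 1:1 canvas into 5873×2517 spans the height: 2517.00 × 2517.00 (×3.0546 from 824×824).
The feature scales with it: height 445.41 × 3.0546 ≈ 1360.54.

1361 px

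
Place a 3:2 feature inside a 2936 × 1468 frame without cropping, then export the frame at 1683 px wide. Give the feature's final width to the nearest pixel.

At 2936×1468 the feature is height-limited, so width = 1468 × 3/2 ≈ 2202.00 px.
Resizing to 1683 px wide multiplies everything by 0.5732: 2202.00 → 1262.25 px.

1262 px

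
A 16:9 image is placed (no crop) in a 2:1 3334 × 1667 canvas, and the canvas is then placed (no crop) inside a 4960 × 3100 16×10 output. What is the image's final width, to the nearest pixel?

16:9 in 3334×1667: fills the height, so the image is 2963.56 × 1667.00.
Second fit — the 2:1 canvas into 4960×3100 spans the width: 4960.00 × 2480.00 (×1.4877 from 3334×1667).
Applying the same ×1.4877: 2963.56 → 4408.89.

4409 px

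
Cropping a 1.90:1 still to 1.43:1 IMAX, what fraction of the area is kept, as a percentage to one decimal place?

75.3%

1.43:1 IMAX is narrower than 1.90:1, so the crop keeps the full height and trims the width.
(1.430)/(1.900) ≈ 0.753 of the area survives.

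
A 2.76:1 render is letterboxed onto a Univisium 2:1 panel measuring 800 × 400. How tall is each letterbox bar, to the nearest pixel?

2.76:1 (2.760) > Univisium 2:1 (2.000), so the render fills the width.
The render is 800 / 2.760 ≈ 289.86 px tall.
400 − 289.86 = 110.14 px of bars (55.07 each).

55 px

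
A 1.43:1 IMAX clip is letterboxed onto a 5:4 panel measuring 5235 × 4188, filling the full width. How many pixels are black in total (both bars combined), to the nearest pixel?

2759687 pixels

Content height = 5235 / 1.430 ≈ 3660.8392 px.
Leftover height: 4188 − 3660.8392 = 527.1608 px.
Across the 5235-px span: 527.1608 × 5235 ≈ 2759687 px.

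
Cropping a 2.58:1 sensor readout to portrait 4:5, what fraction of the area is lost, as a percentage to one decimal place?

69.0%

Going from 2.58:1 to portrait 4:5 means cutting width while keeping height.
Fraction kept = (0.800)/(2.580) ≈ 31.01%, so 68.99% is lost.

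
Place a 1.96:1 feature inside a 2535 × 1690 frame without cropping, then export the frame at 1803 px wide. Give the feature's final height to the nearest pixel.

920 px

In the 2535×1690 frame the feature fills the width: height = 2535 / 1.960 ≈ 1293.37 px.
Resizing to 1803 px wide multiplies everything by 0.7112: 1293.37 → 919.90 px.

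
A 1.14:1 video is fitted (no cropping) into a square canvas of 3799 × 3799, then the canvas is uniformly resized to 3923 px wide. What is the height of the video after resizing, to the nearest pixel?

3441 px

At 3799×3799 the video is width-limited, so height = 3799 / 1.140 ≈ 3332.46 px.
The frame scales by 3923/3799 = 1.0326; 3332.46 × 1.0326 ≈ 3441.23 px.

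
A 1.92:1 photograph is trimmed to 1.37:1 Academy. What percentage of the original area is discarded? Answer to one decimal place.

28.6%

The height stays; only width is cut (since 1.37:1 Academy is narrower than 1.92:1).
(1.370)/(1.920) ≈ 0.714 of the area survives, leaving 28.65% discarded.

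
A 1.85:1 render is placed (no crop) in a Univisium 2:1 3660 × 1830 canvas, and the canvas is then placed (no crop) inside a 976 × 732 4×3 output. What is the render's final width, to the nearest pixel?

903 px

First fit — 1.85:1 into 3660×1830 spans the height: 3385.50 × 1830.00.
Univisium 2:1 in 976×732: fills the width, so the intermediate becomes 976.00 × 488.00 — a scale of ×0.2667.
So the render's width is 3385.50 × 0.2667 ≈ 902.80.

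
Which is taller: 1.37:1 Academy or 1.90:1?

1.37 and 1.9; 1.9 > 1.37. The smaller width-to-height ratio is the taller frame.

1.37:1 Academy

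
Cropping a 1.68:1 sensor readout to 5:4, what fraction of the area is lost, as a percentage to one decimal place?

25.6%

Going from 1.68:1 to 5:4 means cutting width while keeping height.
Fraction kept = (1.250)/(1.680) ≈ 74.40%, so 25.60% is lost.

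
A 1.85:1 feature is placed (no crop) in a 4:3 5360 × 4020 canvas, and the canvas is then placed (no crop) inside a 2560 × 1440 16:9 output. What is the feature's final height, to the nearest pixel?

Inside the 5360×4020 canvas the feature is width-limited at 5360.00 × 2897.30.
The 4:3 canvas is height-limited in 2560×1440, giving 1920.00 × 1440.00; scale factor 0.3582.
The feature scales with it: height 2897.30 × 0.3582 ≈ 1037.84.

1038 px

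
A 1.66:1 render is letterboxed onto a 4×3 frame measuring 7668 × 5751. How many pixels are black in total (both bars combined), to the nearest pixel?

8678051 pixels

1.66:1 (1.660) > 4×3 (1.333), so the render fills the width.
Content height = 7668 / 1.660 ≈ 4619.2771 px.
Black = 5751 − 4619.2771 = 1131.7229 px.
Bar area = 1131.7229 × 7668 ≈ 8678051 px.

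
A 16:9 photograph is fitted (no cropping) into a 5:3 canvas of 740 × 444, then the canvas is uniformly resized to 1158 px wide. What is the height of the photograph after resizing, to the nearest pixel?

In the 740×444 frame the photograph fills the width: height = 740 × 9/16 ≈ 416.25 px.
Resizing to 1158 px wide multiplies everything by 1.5649: 416.25 → 651.38 px.

651 px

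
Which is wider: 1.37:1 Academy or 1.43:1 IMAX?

1.37 and 1.43; 1.43 > 1.37.

1.43:1 IMAX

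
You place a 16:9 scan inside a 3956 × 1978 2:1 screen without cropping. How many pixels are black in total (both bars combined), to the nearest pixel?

869441 pixels

Since 1.778 < 2.000, the scan is height-limited.
Content width = 1978 × 16/9 ≈ 3516.4444 px.
Black = 3956 − 3516.4444 = 439.5556 px.
That's 439.5556 × 1978 ≈ 869441 black pixels.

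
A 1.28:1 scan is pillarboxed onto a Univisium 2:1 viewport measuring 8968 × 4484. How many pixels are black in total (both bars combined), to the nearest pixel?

1.28:1 (1.280) < Univisium 2:1 (2.000), so the scan fills the height.
That makes the image 5739.5200 px wide (4484 × 1.280).
8968 − 5739.5200 = 3228.4800 px of bars.
Across the 4484-px span: 3228.4800 × 4484 ≈ 14476504 px.

14476504 pixels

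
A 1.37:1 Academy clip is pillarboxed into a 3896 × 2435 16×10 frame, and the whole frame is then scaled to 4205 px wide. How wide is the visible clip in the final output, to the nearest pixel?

Fitted into 3896×2435, the clip spans the height; its width is 2435 × 1.370 ≈ 3335.95 px.
Resizing to 4205 px wide multiplies everything by 1.0793: 3335.95 → 3600.53 px.

3601 px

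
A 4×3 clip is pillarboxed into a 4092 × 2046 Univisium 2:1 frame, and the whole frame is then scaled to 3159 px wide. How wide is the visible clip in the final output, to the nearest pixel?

In the 4092×2046 frame the clip fills the height: width = 2046 × 4/3 ≈ 2728.00 px.
Resizing to 3159 px wide multiplies everything by 0.7720: 2728.00 → 2106.00 px.

2106 px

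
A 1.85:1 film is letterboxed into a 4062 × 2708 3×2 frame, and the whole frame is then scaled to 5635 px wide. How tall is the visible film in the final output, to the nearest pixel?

Fitted into 4062×2708, the film spans the width; its height is 4062 / 1.850 ≈ 2195.68 px.
Resizing to 5635 px wide multiplies everything by 1.3872: 2195.68 → 3045.95 px.

3046 px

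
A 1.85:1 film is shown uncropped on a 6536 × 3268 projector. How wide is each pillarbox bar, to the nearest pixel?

245 px

1.85:1 is narrower than 2:1, so it spans the full height.
The film is 3268 × 1.850 ≈ 6045.80 px wide.
6536 − 6045.80 = 490.20 px of bars (245.10 each).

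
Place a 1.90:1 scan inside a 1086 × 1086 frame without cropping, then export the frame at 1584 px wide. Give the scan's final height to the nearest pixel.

Fitted into 1086×1086, the scan spans the width; its height is 1086 / 1.900 ≈ 571.58 px.
Scaling 1086 → 1584 is ×1.4586, so the height becomes 571.58 × 1.4586 ≈ 833.68 px.

834 px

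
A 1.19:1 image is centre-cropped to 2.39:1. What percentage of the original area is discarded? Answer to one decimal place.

50.2%

The width stays; only height is cut (since 2.39:1 is wider than 1.19:1).
(1.190)/(2.390) ≈ 0.498 of the area survives, leaving 50.21% discarded.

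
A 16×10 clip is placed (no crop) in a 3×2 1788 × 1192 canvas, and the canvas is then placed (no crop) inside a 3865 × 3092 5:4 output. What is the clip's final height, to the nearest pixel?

2416 px

First fit — 16×10 into 1788×1192 spans the width: 1788.00 × 1117.50.
The 3×2 canvas is width-limited in 3865×3092, giving 3865.00 × 2576.67; scale factor 2.1616.
Applying the same ×2.1616: 1117.50 → 2415.62.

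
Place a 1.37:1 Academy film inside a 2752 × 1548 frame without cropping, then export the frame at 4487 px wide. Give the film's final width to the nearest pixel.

Fitted into 2752×1548, the film spans the height; its width is 1548 × 1.370 ≈ 2120.76 px.
Resizing to 4487 px wide multiplies everything by 1.6305: 2120.76 → 3457.79 px.

3458 px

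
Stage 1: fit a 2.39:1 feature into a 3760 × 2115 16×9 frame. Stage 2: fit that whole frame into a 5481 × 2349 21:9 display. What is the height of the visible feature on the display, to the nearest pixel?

1747 px

Inside the 3760×2115 canvas the feature is width-limited at 3760.00 × 1573.22.
Second fit — the 16×9 canvas into 5481×2349 spans the height: 4176.00 × 2349.00 (×1.1106 from 3760×2115).
The feature scales with it: height 1573.22 × 1.1106 ≈ 1747.28.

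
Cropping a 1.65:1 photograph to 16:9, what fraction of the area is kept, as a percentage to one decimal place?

92.8%

16:9 is wider than 1.65:1, so the crop keeps the full width and trims the height.
(1.650)/(1.778) ≈ 0.928 of the area survives.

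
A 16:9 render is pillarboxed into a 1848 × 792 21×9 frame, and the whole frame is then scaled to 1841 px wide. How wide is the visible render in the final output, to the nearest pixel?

In the 1848×792 frame the render fills the height: width = 792 × 16/9 ≈ 1408.00 px.
Scaling 1848 → 1841 is ×0.9962, so the width becomes 1408.00 × 0.9962 ≈ 1402.67 px.

1403 px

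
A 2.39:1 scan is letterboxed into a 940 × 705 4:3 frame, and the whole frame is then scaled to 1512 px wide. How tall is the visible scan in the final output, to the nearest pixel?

633 px

In the 940×705 frame the scan fills the width: height = 940 / 2.390 ≈ 393.31 px.
The frame scales by 1512/940 = 1.6085; 393.31 × 1.6085 ≈ 632.64 px.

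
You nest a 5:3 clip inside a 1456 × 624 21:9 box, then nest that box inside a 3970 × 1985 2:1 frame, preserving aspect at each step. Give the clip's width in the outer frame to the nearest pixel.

First fit — 5:3 into 1456×624 spans the height: 1040.00 × 624.00.
Second fit — the 21:9 canvas into 3970×1985 spans the width: 3970.00 × 1701.43 (×2.7266 from 1456×624).
The clip scales with it: width 1040.00 × 2.7266 ≈ 2835.71.

2836 px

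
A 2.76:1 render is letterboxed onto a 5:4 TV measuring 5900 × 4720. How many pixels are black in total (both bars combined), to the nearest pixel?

15235681 pixels

2.76:1 is wider than 5:4, so it spans the full width.
That makes the image 2137.6812 px tall (5900 / 2.760).
4720 − 2137.6812 = 2582.3188 px of bars.
Bar area = 2582.3188 × 5900 ≈ 15235681 px.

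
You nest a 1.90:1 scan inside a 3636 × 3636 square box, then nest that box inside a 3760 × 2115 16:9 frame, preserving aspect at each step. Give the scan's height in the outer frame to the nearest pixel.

1113 px

1.90:1 in 3636×3636: fills the width, so the scan is 3636.00 × 1913.68.
The square canvas is height-limited in 3760×2115, giving 2115.00 × 2115.00; scale factor 0.5817.
Applying the same ×0.5817: 1913.68 → 1113.16.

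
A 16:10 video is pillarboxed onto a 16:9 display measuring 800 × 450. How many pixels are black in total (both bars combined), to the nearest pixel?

36000 pixels

16:10 (1.600) < 16:9 (1.778), so the video fills the height.
The video is 450 × 16/10 ≈ 720.0000 px wide.
Black = 800 − 720.0000 = 80.0000 px.
Across the 450-px span: 80.0000 × 450 ≈ 36000 px.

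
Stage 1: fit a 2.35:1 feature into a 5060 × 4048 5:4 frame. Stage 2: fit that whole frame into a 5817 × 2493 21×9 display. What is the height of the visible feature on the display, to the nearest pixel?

2.35:1 in 5060×4048: fills the width, so the feature is 5060.00 × 2153.19.
Second fit — the 5:4 canvas into 5817×2493 spans the height: 3116.25 × 2493.00 (×0.6159 from 5060×4048).
So the feature's height is 2153.19 × 0.6159 ≈ 1326.06.

1326 px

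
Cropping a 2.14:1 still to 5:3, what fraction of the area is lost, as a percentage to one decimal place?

22.1%

The height stays; only width is cut (since 5:3 is narrower than 2.14:1).
(1.667)/(2.140) ≈ 0.779 of the area survives, leaving 22.12% discarded.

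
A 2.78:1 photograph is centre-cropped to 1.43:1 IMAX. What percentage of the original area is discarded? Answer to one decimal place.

1.43:1 IMAX is narrower than 2.78:1, so the crop keeps the full height and trims the width.
Fraction kept = (1.430)/(2.780) ≈ 51.44%, so 48.56% is lost.

48.6%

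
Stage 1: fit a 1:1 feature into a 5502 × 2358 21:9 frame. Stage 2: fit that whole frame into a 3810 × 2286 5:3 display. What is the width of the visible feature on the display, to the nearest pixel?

1:1 in 5502×2358: fills the height, so the feature is 2358.00 × 2358.00.
21:9 in 3810×2286: fills the width, so the intermediate becomes 3810.00 × 1632.86 — a scale of ×0.6925.
So the feature's width is 2358.00 × 0.6925 ≈ 1632.86.

1633 px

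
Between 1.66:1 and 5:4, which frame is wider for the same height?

1.66 and 5:4 = 1.25; 1.66 > 1.25.

1.66:1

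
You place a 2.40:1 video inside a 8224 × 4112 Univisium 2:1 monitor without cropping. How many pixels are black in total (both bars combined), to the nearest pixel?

2.40:1 (2.400) > Univisium 2:1 (2.000), so the video fills the width.
Content height = 8224 / 2.400 ≈ 3426.6667 px.
Leftover height: 4112 − 3426.6667 = 685.3333 px.
Bar area = 685.3333 × 8224 ≈ 5636181 px.

5636181 pixels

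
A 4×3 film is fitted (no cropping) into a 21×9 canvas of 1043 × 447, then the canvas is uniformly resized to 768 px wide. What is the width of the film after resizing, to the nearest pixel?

In the 1043×447 frame the film fills the height: width = 447 × 4/3 ≈ 596.00 px.
Scaling 1043 → 768 is ×0.7363, so the width becomes 596.00 × 0.7363 ≈ 438.86 px.

439 px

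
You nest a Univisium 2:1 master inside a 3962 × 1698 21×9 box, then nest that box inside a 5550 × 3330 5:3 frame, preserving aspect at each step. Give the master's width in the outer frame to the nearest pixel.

4757 px

Univisium 2:1 in 3962×1698: fills the height, so the master is 3396.00 × 1698.00.
The 21×9 canvas is width-limited in 5550×3330, giving 5550.00 × 2378.57; scale factor 1.4008.
The master scales with it: width 3396.00 × 1.4008 ≈ 4757.14.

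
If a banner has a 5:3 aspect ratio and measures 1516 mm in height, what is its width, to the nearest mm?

Width = 1516 × 5/3 = 2526.67.

2527 mm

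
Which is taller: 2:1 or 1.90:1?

2 and 1.9; 2 > 1.9. The smaller width-to-height ratio is the taller frame.

1.90:1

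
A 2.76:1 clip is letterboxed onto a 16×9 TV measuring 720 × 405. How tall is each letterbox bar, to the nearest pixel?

2.76:1 (2.760) > 16×9 (1.778), so the clip fills the width.
That makes the image 260.87 px tall (720 / 2.760).
405 − 260.87 = 144.13 px of bars (72.07 each).

72 px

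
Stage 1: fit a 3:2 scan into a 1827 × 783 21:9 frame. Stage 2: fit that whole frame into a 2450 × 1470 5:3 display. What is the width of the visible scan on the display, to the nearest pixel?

1575 px

Inside the 1827×783 canvas the scan is height-limited at 1174.50 × 783.00.
21:9 in 2450×1470: fills the width, so the intermediate becomes 2450.00 × 1050.00 — a scale of ×1.3410.
The scan scales with it: width 1174.50 × 1.3410 ≈ 1575.00.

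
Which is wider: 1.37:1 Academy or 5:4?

1.37:1 Academy

1.37 and 5:4 = 1.25; 1.37 > 1.25.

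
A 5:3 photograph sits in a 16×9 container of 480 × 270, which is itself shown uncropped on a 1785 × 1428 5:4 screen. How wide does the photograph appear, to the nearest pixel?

1673 px

5:3 in 480×270: fills the height, so the photograph is 450.00 × 270.00.
The 16×9 canvas is width-limited in 1785×1428, giving 1785.00 × 1004.06; scale factor 3.7188.
Applying the same ×3.7188: 450.00 → 1673.44.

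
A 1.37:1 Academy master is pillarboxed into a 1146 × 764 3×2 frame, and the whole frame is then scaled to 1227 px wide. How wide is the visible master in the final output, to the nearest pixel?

Fitted into 1146×764, the master spans the height; its width is 764 × 1.370 ≈ 1046.68 px.
Resizing to 1227 px wide multiplies everything by 1.0707: 1046.68 → 1120.66 px.

1121 px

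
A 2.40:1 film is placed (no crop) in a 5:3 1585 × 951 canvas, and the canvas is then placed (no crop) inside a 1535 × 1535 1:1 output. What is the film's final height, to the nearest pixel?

640 px

Inside the 1585×951 canvas the film is width-limited at 1585.00 × 660.42.
Second fit — the 5:3 canvas into 1535×1535 spans the width: 1535.00 × 921.00 (×0.9685 from 1585×951).
The film scales with it: height 660.42 × 0.9685 ≈ 639.58.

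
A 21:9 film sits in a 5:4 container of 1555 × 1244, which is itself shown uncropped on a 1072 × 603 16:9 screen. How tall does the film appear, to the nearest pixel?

323 px

First fit — 21:9 into 1555×1244 spans the width: 1555.00 × 666.43.
5:4 in 1072×603: fills the height, so the intermediate becomes 753.75 × 603.00 — a scale of ×0.4847.
So the film's height is 666.43 × 0.4847 ≈ 323.04.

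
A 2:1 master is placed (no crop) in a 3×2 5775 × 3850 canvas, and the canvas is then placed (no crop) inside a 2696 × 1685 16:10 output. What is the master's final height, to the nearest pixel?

1264 px

2:1 in 5775×3850: fills the width, so the master is 5775.00 × 2887.50.
Second fit — the 3×2 canvas into 2696×1685 spans the height: 2527.50 × 1685.00 (×0.4377 from 5775×3850).
The master scales with it: height 2887.50 × 0.4377 ≈ 1263.75.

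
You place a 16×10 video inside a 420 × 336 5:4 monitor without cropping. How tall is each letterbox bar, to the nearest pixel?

37 px

16×10 is wider than 5:4, so it spans the full width.
Content height = 420 × 10/16 ≈ 262.50 px.
336 − 262.50 = 73.50 px of bars (36.75 each).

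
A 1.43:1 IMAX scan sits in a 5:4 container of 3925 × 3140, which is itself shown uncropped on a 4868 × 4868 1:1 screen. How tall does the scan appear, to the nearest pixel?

3404 px

First fit — 1.43:1 IMAX into 3925×3140 spans the width: 3925.00 × 2744.76.
Second fit — the 5:4 canvas into 4868×4868 spans the width: 4868.00 × 3894.40 (×1.2403 from 3925×3140).
The scan scales with it: height 2744.76 × 1.2403 ≈ 3404.20.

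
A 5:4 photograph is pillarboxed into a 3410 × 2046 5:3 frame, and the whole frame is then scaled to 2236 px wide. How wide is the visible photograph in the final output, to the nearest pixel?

At 3410×2046 the photograph is height-limited, so width = 2046 × 5/4 ≈ 2557.50 px.
Scaling 3410 → 2236 is ×0.6557, so the width becomes 2557.50 × 0.6557 ≈ 1677.00 px.

1677 px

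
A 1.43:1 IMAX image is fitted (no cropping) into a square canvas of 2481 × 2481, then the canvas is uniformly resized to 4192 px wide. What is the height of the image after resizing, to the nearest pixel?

Fitted into 2481×2481, the image spans the width; its height is 2481 / 1.430 ≈ 1734.97 px.
Scaling 2481 → 4192 is ×1.6896, so the height becomes 1734.97 × 1.6896 ≈ 2931.47 px.

2931 px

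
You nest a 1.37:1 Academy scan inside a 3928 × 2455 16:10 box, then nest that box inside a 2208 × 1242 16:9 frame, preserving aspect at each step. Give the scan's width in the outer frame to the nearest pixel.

First fit — 1.37:1 Academy into 3928×2455 spans the height: 3363.35 × 2455.00.
Second fit — the 16:10 canvas into 2208×1242 spans the height: 1987.20 × 1242.00 (×0.5059 from 3928×2455).
Applying the same ×0.5059: 3363.35 → 1701.54.

1702 px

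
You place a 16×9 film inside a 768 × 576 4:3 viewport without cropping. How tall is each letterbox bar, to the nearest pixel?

16×9 (1.778) > 4:3 (1.333), so the film fills the width.
That makes the image 432.00 px tall (768 × 9/16).
Leftover height: 576 − 432.00 = 144.00 px → 72.00 each side.

72 px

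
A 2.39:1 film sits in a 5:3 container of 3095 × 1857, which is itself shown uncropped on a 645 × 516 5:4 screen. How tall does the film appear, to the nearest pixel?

First fit — 2.39:1 into 3095×1857 spans the width: 3095.00 × 1294.98.
The 5:3 canvas is width-limited in 645×516, giving 645.00 × 387.00; scale factor 0.2084.
Applying the same ×0.2084: 1294.98 → 269.87.

270 px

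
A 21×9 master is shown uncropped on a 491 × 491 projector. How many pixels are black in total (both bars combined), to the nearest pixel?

137761 pixels

21×9 (2.333) > 1:1 (1.000), so the master fills the width.
The master is 491 × 9/21 ≈ 210.4286 px tall.
Black = 491 − 210.4286 = 280.5714 px.
Across the 491-px span: 280.5714 × 491 ≈ 137761 px.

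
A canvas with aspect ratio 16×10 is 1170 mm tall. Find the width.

1872 mm

1170·16/10 = 1872.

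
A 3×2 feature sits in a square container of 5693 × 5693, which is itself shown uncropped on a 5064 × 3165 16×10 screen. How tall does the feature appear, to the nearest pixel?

3×2 in 5693×5693: fills the width, so the feature is 5693.00 × 3795.33.
square in 5064×3165: fills the height, so the intermediate becomes 3165.00 × 3165.00 — a scale of ×0.5559.
Applying the same ×0.5559: 3795.33 → 2110.00.

2110 px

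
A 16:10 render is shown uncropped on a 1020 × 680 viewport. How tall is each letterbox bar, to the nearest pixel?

16:10 (1.600) > 3×2 (1.500), so the render fills the width.
That makes the image 637.50 px tall (1020 × 10/16).
Black = 680 − 637.50 = 42.50 px, or 21.25 per bar.

21 px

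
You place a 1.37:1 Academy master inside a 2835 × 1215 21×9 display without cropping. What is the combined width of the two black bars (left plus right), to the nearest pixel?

1170 px

1.37:1 Academy is narrower than 21×9, so it spans the full height.
Content width = 1215 × 1.370 ≈ 1664.55 px.
Leftover width: 2835 − 1664.55 = 1170.45 px.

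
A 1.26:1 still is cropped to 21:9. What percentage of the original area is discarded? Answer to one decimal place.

Going from 1.26:1 to 21:9 means cutting height while keeping width.
Fraction kept = (1.260)/(2.333) ≈ 54.00%, so 46.00% is lost.

46.0%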